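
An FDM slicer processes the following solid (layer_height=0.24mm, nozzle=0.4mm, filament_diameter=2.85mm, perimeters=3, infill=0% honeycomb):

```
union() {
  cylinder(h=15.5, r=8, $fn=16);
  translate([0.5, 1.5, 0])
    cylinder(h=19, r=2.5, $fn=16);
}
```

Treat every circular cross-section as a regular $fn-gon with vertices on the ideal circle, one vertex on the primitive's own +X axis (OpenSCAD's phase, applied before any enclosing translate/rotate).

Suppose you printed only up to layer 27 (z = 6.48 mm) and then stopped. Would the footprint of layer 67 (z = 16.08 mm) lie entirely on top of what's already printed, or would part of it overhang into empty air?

entirely on top

Compare the two slices. At z = 6.48: the r=8 cylinder gives a regular 16-gon of circumradius 8 (constant along its height) (area = (16/2)·8.000²·sin(360°/16) = 195.93 mm²); the cylinder at (0.5, 1.5): section is a regular 16-gon, circumradius r=2.5 (area = (16/2)·2.500²·sin(360°/16) = 19.13 mm²); Combining (union): the r=2.5 cylinder at (0.5, 1.5) lies entirely inside the r=8 cylinder, so the union is just the r=8 cylinder — area = 195.93 mm². At z = 16.08: the cylinder does not reach this height (z outside [0, 15.5]); the cylinder at (0.5, 1.5): section is a regular 16-gon, circumradius r=2.5 (area = (16/2)·2.500²·sin(360°/16) = 19.13 mm²); Combining (union): only the r=2.5 cylinder at (0.5, 1.5) is present, so the union is just that shape — area = 19.13 mm². Checking containment: the cross-section at z = 16.08 is a subset of the cross-section at z = 6.48.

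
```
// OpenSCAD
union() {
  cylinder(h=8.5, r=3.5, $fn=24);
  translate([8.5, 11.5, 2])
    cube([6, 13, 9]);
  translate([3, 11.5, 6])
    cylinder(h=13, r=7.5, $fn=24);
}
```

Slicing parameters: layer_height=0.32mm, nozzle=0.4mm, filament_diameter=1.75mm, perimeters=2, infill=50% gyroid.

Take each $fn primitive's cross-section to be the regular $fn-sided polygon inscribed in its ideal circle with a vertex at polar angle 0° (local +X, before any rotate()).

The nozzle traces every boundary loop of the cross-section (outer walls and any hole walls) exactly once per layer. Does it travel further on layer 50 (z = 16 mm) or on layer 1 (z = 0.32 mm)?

layer 50 (z = 16 mm)

Layer 50 (z = 16): the cylinder does not reach this height (z outside [0, 8.5]); the cube at (8.5, 11.5) does not reach this height (z outside [2, 11]); the r=7.5 cylinder at (3, 11.5) gives a regular 24-gon of circumradius 7.5 (constant along its height) (perimeter = 2·24·7.500·sin(180°/24) = 46.99 mm); Combining (union): only the r=7.5 cylinder at (3, 11.5) is present, so the union is just that shape — boundary = 46.99 mm. So its perimeter = 46.99 mm. Layer 1 (z = 0.32): the r=3.5 cylinder gives a regular 24-gon of circumradius 3.5 (constant along its height) (perimeter = 2·24·3.500·sin(180°/24) = 21.93 mm); the cube at (8.5, 11.5) is absent (z outside [2, 11]); the cylinder at (3, 11.5) is not intersected at this z (z outside [6, 19]); Merging all regions: only the r=3.5 cylinder is present, so the union is just that shape — boundary = 21.93 mm. So its perimeter = 21.93 mm. Layer 50 is larger (46.99 vs 21.93 mm).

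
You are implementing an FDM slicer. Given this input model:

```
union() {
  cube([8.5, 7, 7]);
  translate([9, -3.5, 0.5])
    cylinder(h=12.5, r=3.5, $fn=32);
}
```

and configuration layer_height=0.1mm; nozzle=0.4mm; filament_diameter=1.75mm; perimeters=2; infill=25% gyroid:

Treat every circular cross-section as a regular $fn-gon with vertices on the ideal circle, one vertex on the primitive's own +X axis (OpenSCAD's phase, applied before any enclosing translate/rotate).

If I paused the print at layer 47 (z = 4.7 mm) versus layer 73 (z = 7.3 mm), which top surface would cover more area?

layer 47 (z = 4.7 mm)

Layer 47 (z = 4.7): the cube is present — its section is the full 8.5×7 rectangle (area 59.50 mm²); the r=3.5 cylinder at (9, -3.5) contributes a regular 32-gon of circumradius 3.5 (area = (32/2)·3.500²·sin(360°/32) = 38.24 mm²); Taking the union: the 2 present regions are separate (no shared area or edge), so areas and boundary lengths simply add and each stays a separate island — area = 97.74 mm². So its area = 97.74 mm². Layer 73 (z = 7.3): the cube is not intersected at this z (z outside [0, 7]); the r=3.5 cylinder at (9, -3.5) contributes a regular 32-gon of circumradius 3.5 (area = (32/2)·3.500²·sin(360°/32) = 38.24 mm²); Taking the union: only the r=3.5 cylinder at (9, -3.5) is present, so the union is just that shape — area = 38.24 mm². So its area = 38.24 mm². Layer 47 is larger (97.74 vs 38.24 mm²).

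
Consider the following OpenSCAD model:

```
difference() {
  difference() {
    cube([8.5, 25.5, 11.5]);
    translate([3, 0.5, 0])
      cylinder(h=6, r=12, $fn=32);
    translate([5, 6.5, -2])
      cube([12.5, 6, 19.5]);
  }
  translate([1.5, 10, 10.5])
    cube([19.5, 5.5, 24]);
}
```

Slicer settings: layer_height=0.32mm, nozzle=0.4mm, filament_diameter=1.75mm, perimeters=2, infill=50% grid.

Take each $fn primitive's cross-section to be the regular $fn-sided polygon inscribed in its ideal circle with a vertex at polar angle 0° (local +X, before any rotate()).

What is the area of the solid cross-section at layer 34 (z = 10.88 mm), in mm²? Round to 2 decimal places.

166.00 mm²

At z = 10.88 mm: the cube is present — its section is the full 8.5×25.5 rectangle (area 216.75 mm²); the cylinder at (3, 0.5) is absent (z outside [0, 6]); the cube at (5, 6.5) is present — its section is the full 12.5×6 rectangle (area 75.00 mm²); Subtracting the remaining from the first: starting from the 8.5×25.5 cube (216.75 mm²), the 12.5×6 cube at (5, 6.5) partially overlaps it — only the 21.00 mm² overlap (of its 75.00 mm²) is removed, clipping the outline — area = 195.75 mm²; the cube at (1.5, 10) (footprint 19.5×5.5) is included at this height (area 107.25 mm²); After the difference (first − rest): starting from that combined region (195.75 mm²), the 19.5×5.5 cube at (1.5, 10) partially overlaps it — only the 29.75 mm² overlap (of its 107.25 mm²) is removed, clipping the outline — area = 166.00 mm². Overall, the cross-section is a single solid region. Net area = 166.00 mm².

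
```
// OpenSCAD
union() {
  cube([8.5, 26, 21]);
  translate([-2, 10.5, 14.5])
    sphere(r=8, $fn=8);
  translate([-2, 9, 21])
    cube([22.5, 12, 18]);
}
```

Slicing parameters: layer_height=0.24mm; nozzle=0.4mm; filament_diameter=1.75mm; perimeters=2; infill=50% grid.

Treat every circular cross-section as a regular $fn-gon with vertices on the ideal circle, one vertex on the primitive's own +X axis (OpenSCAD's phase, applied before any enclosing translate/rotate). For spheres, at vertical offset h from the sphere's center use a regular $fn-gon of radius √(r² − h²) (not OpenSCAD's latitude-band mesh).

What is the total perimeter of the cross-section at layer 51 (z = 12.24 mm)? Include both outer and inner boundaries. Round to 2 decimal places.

At z = 12.24 mm: the cube is present — its section is the full 8.5×26 rectangle (perimeter 69.00 mm); the r=8 sphere at (-2, 10.5) slices to a regular 8-gon of circumradius 7.674 (√(r²−h²) with h=2.26 from center) (perimeter = 2·8·7.674·sin(180°/8) = 46.99 mm); the cube at (-2, 9) is not intersected at this z (z outside [21, 39]); Combining (union): the regions partially overlap (shared area 54.25 mm²), so the edge portions inside another operand are dropped and the merged outline is re-measured after clipping — boundary = 83.13 mm. Overall, the cross-section is a single solid region. Total boundary length (outer) = 83.13 mm.

83.13 mm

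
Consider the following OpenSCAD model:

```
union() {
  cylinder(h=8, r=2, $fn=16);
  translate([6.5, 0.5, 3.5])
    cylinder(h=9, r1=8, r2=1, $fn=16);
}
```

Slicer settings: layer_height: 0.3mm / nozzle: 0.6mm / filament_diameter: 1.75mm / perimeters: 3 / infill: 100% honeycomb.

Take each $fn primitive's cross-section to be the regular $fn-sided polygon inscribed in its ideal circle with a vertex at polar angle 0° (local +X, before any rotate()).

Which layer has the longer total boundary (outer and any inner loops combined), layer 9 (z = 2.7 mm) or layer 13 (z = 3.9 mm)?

layer 13 (z = 3.9 mm)

Layer 9 (z = 2.7): the r=2 cylinder contributes a regular 16-gon of circumradius 2 (perimeter = 2·16·2.000·sin(180°/16) = 12.49 mm); the cone at (6.5, 0.5) is not intersected at this z (z outside [3.5, 12.5]); Combining (union): only the r=2 cylinder is present, so the union is just that shape — boundary = 12.49 mm. So its perimeter = 12.49 mm. Layer 13 (z = 3.9): the r=2 cylinder contributes a regular 16-gon of circumradius 2 (perimeter = 2·16·2.000·sin(180°/16) = 12.49 mm); the cone at (6.5, 0.5) (r1=8→r2=1) has section circumradius 7.689 here — a regular 16-gon (perimeter = 2·16·7.689·sin(180°/16) = 48.00 mm); Combining (union): the regions partially overlap (shared area 9.89 mm²), so the edge portions inside another operand are dropped and the merged outline is re-measured after clipping — boundary = 48.86 mm. So its perimeter = 48.86 mm. Layer 13 is larger (48.86 vs 12.49 mm).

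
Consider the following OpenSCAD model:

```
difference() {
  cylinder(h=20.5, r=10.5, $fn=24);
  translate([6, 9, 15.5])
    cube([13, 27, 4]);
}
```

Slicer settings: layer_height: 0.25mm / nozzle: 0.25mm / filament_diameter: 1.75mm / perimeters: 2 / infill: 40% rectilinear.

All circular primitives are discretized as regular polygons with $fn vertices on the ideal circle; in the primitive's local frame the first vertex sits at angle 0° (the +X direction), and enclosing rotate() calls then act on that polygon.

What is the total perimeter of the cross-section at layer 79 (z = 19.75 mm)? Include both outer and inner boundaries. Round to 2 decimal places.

At z = 19.75 mm: the r=10.5 cylinder contributes a regular 24-gon of circumradius 10.5 (perimeter = 2·24·10.500·sin(180°/24) = 65.79 mm); the cube at (6, 9) is not intersected at this z (z outside [15.5, 19.5]); Taking the first minus the rest: none of the subtracted shapes is present at this height, so the r=10.5 cylinder is unchanged — boundary = 65.79 mm. Overall, the cross-section is a single solid region. Total boundary length (outer) = 65.79 mm.

65.79 mm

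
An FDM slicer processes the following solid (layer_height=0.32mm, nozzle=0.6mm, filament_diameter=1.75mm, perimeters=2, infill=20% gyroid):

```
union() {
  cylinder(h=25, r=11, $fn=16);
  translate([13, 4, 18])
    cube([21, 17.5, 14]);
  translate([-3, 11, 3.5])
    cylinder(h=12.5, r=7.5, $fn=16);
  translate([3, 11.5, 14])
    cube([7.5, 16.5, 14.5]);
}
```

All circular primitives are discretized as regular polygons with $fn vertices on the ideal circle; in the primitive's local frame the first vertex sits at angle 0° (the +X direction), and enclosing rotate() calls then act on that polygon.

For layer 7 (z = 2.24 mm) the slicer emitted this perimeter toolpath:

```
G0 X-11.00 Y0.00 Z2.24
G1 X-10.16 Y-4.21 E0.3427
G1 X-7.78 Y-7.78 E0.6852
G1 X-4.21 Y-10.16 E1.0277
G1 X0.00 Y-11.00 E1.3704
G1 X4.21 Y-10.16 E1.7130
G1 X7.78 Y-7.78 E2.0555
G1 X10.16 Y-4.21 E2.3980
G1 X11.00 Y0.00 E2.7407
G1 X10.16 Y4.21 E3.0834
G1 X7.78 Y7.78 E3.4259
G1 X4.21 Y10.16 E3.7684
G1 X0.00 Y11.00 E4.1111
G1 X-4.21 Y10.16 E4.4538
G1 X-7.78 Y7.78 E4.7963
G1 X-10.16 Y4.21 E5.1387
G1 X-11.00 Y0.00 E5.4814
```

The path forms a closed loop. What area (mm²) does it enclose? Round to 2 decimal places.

Apply the shoelace formula to the sequence of (X, Y) vertices; enclosed area = 370.40 mm².

370.40 mm²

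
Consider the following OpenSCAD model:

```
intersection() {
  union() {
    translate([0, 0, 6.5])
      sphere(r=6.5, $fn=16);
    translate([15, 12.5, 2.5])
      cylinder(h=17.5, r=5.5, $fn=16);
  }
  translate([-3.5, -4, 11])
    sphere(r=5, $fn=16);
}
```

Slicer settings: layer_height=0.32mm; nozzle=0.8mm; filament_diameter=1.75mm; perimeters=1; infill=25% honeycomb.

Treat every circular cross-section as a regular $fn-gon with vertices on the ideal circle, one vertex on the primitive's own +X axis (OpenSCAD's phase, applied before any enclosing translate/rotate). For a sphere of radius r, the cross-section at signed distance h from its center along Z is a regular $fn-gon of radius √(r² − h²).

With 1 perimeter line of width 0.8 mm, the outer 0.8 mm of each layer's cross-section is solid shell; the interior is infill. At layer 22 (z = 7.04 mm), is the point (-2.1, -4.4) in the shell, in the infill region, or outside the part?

infill

At z = 7.04 mm: the r=6.5 sphere slices to a regular 16-gon of circumradius 6.478 (√(r²−h²) with h=0.54 from center); the r=5.5 cylinder at (15, 12.5) gives a regular 16-gon of circumradius 5.5 (constant along its height); Taking the union: the 2 present regions are separate (no shared area or edge), so areas and boundary lengths simply add and each stays a separate island — 2 connected regions; the sphere at (-3.5, -4): section is a regular 16-gon, circumradius = √(r²−h²) = √(5²−3.96²) = 3.053; Taking the intersection: the r=5 sphere at (-3.5, -4) partially overlaps that combined region; clipping to the common part keeps 19.31 mm² — 1 connected region. Overall, the cross-section is a single solid region. The nearest boundary edge runs (-2.48, -5.98)→(-4.58, -4.58); distance from the point to it = 1.53 mm. The point is inside the cross-section and 1.53 mm from the nearest boundary — more than the 0.8 mm shell width (1 × 0.8), so it's in the infill interior.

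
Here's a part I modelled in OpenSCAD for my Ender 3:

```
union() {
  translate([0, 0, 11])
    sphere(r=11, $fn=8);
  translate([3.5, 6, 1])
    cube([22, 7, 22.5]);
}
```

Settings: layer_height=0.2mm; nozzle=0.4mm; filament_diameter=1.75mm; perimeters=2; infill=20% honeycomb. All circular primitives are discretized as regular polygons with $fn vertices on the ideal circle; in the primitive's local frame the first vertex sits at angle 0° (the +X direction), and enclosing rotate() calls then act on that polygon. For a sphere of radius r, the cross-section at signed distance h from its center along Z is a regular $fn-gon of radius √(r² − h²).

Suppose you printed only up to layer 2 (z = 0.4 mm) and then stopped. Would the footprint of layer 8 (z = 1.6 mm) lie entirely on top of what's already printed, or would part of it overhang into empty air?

Compare the two slices. At z = 0.4: the r=11 sphere slices to a regular 8-gon of circumradius 2.939 (√(r²−h²) with h=10.6 from center) (area = (8/2)·2.939²·sin(360°/8) = 24.44 mm²); the cube at (3.5, 6) is not intersected at this z (z outside [1, 23.5]); Merging all regions: only the r=11 sphere is present, so the union is just that shape — area = 24.44 mm². At z = 1.6: the r=11 sphere contributes a regular 8-gon of circumradius √(11²−9.4²) = 5.713 (area = (8/2)·5.713²·sin(360°/8) = 92.32 mm²); the 22×7 cube at (3.5, 6) contributes its full rectangle (area 154.00 mm²); Merging all regions: the 2 present regions are separate (no shared area or edge), so areas and boundary lengths simply add and each stays a separate island — area = 246.32 mm². Checking containment: at z = 1.6 the cross-section extends beyond the z = 0.4 cross-section by about 221.88 mm².

part overhangs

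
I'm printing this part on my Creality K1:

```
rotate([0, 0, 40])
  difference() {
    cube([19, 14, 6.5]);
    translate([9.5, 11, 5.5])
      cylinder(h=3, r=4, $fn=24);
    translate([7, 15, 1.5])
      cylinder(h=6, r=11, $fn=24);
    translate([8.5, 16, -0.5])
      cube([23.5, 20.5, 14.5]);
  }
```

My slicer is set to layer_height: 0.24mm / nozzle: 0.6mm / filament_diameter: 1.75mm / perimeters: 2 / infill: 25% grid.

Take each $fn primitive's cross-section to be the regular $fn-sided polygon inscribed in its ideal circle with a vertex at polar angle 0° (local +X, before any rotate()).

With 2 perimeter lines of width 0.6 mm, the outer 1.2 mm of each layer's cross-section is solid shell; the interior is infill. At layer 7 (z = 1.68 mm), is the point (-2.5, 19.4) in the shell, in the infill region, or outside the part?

outside

At z = 1.68 mm: the 19×14 cube contributes its full rectangle; the cylinder at (9.5, 11) does not reach this height (z outside [5.5, 8.5]); the r=11 cylinder at (7, 15) gives a regular 24-gon of circumradius 11 (constant along its height); the cube at (8.5, 16) (footprint 23.5×20.5) is included at this height; Taking the first minus the rest: starting from the 19×14 cube, the r=11 cylinder at (7, 15) partially overlaps it — only the 146.96 mm² overlap (of its 375.81 mm²) is removed, clipping the outline; the 23.5×20.5 cube at (8.5, 16) misses the remaining region (no effect) — 1 connected region; (whole slice rotated 40° about Z — lengths, areas and connectivity unchanged). Overall, the cross-section is a single solid region. Undo the 40° rotation: the query point maps to (10.555, 16.468) in the un-rotated model frame. The nearest boundary edge runs (17.63, 12.15)→(17.87, 14.00); distance from the point to it = 7.72 mm. The point is not inside any of the regions above, so it lies outside the cross-section (7.72 mm from the nearest boundary).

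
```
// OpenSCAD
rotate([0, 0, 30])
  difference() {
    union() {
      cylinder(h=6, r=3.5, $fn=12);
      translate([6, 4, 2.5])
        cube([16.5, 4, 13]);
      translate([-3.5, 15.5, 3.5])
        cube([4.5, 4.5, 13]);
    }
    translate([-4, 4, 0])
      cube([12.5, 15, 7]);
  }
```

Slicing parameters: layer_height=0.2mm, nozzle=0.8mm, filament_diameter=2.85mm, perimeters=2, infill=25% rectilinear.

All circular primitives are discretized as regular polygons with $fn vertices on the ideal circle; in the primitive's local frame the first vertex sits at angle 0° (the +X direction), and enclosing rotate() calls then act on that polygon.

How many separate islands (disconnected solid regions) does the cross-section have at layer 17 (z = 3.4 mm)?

At z = 3.4 mm: the r=3.5 cylinder gives a regular 12-gon of circumradius 3.5 (constant along its height); the cube at (6, 4) is present — its section is the full 16.5×4 rectangle; the cube at (-3.5, 15.5) is absent (z outside [3.5, 16.5]); Merging all regions: the 2 present regions are separate (no shared area or edge), so areas and boundary lengths simply add and each stays a separate island — 2 connected regions; the 12.5×15 cube at (-4, 4) contributes its full rectangle; Subtracting the remaining from the first: starting from that combined region, the 12.5×15 cube at (-4, 4) partially overlaps it — only the 10.00 mm² overlap (of its 187.50 mm²) is removed, clipping the outline — 2 connected regions; (whole slice rotated 30° about Z — lengths, areas and connectivity unchanged). Overall, the cross-section has 2 separate islands. Island count = 2.

2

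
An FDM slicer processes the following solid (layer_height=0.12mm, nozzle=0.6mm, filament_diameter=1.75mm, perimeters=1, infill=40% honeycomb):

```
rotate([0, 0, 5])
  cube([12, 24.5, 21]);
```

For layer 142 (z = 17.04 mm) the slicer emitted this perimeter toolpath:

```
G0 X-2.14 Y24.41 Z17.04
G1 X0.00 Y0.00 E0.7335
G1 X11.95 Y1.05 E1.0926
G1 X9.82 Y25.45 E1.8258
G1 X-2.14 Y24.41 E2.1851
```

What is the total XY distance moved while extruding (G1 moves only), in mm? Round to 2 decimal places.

73.00 mm

Sum the Euclidean lengths of each G1 segment: total = 73.00 mm.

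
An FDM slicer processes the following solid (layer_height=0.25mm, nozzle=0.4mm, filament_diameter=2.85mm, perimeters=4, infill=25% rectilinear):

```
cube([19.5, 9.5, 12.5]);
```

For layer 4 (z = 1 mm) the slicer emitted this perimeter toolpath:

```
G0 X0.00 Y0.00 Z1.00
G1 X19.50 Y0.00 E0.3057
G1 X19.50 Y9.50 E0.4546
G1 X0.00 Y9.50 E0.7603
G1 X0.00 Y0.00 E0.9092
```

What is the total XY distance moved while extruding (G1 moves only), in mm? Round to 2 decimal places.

58.00 mm

Sum the Euclidean lengths of each G1 segment: total = 58.00 mm.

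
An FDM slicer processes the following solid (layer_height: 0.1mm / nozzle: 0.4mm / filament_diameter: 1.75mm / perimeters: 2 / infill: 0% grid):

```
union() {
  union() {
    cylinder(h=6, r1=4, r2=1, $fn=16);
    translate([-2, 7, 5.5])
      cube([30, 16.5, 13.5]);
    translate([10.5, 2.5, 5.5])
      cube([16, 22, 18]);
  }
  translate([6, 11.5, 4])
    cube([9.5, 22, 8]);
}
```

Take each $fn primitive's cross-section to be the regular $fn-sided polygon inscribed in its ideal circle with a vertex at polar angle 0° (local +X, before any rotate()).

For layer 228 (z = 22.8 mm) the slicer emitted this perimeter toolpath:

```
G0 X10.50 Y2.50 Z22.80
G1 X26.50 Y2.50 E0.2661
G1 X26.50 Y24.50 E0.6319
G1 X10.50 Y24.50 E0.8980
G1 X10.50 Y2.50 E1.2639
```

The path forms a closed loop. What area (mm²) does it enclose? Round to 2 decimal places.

352.00 mm²

Apply the shoelace formula to the sequence of (X, Y) vertices; enclosed area = 352.00 mm².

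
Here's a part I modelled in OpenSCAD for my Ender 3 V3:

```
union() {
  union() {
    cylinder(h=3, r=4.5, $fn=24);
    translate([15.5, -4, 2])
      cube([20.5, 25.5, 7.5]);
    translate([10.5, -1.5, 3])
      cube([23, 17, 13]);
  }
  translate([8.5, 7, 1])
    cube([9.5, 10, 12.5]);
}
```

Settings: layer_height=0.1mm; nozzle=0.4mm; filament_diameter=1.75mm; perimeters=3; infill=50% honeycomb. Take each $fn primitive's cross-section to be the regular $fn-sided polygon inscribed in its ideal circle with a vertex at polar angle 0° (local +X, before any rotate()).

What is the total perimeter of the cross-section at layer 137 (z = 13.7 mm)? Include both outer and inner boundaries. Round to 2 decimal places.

At z = 13.7 mm: the cylinder is not intersected at this z (z outside [0, 3]); the cube at (15.5, -4) is absent (z outside [2, 9.5]); the 23×17 cube at (10.5, -1.5) contributes its full rectangle (perimeter 80.00 mm); Merging all regions: only the 23×17 cube at (10.5, -1.5) is present, so the union is just that shape — boundary = 80.00 mm; the cube at (8.5, 7) is absent (z outside [1, 13.5]); Taking the union: only that combined region is present, so the union is just that shape — boundary = 80.00 mm. Overall, the cross-section is a single solid region. Total boundary length (outer) = 80.00 mm.

80.00 mm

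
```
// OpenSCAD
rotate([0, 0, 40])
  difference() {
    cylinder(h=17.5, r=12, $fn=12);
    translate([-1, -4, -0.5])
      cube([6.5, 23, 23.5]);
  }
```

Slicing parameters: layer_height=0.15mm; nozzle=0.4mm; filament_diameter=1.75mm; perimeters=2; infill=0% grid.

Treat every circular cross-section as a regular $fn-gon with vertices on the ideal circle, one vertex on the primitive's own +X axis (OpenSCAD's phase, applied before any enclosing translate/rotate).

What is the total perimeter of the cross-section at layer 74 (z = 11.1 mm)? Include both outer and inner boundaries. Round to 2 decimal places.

At z = 11.1 mm: the cylinder: section is a regular 12-gon, circumradius r=12 (perimeter = 2·12·12.000·sin(180°/12) = 74.54 mm); the cube at (-1, -4) (footprint 6.5×23) is included at this height (perimeter 59.00 mm); After the difference (first − rest): starting from the r=12 cylinder, the 6.5×23 cube at (-1, -4) partially overlaps it — only the 99.81 mm² overlap (of its 149.50 mm²) is removed, clipping the outline — boundary = 104.57 mm; (rotated 40° about Z; rotation is an isometry so areas/perimeters/island counts are preserved). Overall, the cross-section is a single solid region. Total boundary length (outer) = 104.57 mm.

104.57 mm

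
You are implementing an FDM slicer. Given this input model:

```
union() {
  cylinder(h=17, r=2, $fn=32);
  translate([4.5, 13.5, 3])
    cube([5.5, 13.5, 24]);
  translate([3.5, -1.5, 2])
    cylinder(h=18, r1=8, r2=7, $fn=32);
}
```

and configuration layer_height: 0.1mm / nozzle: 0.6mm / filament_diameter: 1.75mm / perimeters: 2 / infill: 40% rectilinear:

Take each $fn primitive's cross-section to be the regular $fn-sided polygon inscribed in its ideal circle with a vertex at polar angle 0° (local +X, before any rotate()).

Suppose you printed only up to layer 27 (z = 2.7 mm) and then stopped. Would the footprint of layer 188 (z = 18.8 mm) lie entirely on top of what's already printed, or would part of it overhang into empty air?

Compare the two slices. At z = 2.7: the cylinder: section is a regular 32-gon, circumradius r=2 (area = (32/2)·2.000²·sin(360°/32) = 12.49 mm²); the cube at (4.5, 13.5) is absent (z outside [3, 27]); the cone at (3.5, -1.5): at t=0.039 of its height the radius interpolates to r₁+(r₂−r₁)t = 7.961, giving a regular 32-gon of that circumradius (area = (32/2)·7.961²·sin(360°/32) = 197.83 mm²); Combining (union): the r=2 cylinder lies entirely inside the cone at (3.5, -1.5), so the union is just the cone at (3.5, -1.5) — area = 197.83 mm². At z = 18.8: the cylinder is absent (z outside [0, 17]); the cube at (4.5, 13.5) is present — its section is the full 5.5×13.5 rectangle (area 74.25 mm²); the cone at (3.5, -1.5) contributes a regular 32-gon of circumradius 7.067 (interpolated between r1=8 and r2=7 at t=0.933) (area = (32/2)·7.067²·sin(360°/32) = 155.88 mm²); Merging all regions: the 2 present regions are separate (no shared area or edge), so areas and boundary lengths simply add and each stays a separate island — area = 230.13 mm². Checking containment: at z = 18.8 the cross-section extends beyond the z = 2.7 cross-section by about 74.25 mm².

part overhangs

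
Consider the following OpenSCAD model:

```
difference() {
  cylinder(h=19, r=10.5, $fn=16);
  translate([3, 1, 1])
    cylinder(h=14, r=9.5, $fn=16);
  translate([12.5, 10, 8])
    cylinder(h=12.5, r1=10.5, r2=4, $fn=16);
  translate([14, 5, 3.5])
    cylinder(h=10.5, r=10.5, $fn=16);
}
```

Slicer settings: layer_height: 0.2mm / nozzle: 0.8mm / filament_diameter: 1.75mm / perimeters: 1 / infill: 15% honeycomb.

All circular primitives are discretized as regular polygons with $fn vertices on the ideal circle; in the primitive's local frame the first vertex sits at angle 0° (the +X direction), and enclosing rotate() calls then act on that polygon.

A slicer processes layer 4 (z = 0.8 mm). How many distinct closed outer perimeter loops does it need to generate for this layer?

1

At z = 0.8 mm: the r=10.5 cylinder contributes a regular 16-gon of circumradius 10.5; the cylinder at (3, 1) does not reach this height (z outside [1, 15]); the cone at (12.5, 10) is absent (z outside [8, 20.5]); the cylinder at (14, 5) is not intersected at this z (z outside [3.5, 14]); Subtracting the remaining from the first: none of the subtracted shapes is present at this height, so the r=10.5 cylinder is unchanged — 1 connected region. The result has 1 disconnected region.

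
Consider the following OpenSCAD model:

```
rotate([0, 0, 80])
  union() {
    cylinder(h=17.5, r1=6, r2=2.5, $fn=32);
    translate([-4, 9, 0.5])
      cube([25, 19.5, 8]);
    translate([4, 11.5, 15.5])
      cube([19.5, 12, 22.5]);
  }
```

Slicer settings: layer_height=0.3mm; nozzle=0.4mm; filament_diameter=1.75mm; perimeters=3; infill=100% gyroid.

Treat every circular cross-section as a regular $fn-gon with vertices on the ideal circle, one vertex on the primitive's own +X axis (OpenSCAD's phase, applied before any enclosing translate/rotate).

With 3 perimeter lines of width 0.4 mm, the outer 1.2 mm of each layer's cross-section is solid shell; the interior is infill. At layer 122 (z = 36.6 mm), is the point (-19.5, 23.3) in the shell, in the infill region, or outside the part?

shell

At z = 36.6 mm: the cone does not reach this height (z outside [0, 17.5]); the cube at (-4, 9) is not intersected at this z (z outside [0.5, 8.5]); the cube at (4, 11.5) (footprint 19.5×12) is included at this height; Taking the union: only the 19.5×12 cube at (4, 11.5) is present, so the union is just that shape — 1 connected region; (rotated 80° about Z; rotation is an isometry so areas/perimeters/island counts are preserved). Overall, the cross-section is a single solid region. Undo the 80° rotation: the query point maps to (19.560, 23.250) in the un-rotated model frame. The nearest boundary edge runs (23.50, 23.50)→(4.00, 23.50); distance from the point to it = 0.25 mm. The point is inside the cross-section, 0.25 mm from the nearest boundary — within the 1.2 mm shell band (3 × 0.4).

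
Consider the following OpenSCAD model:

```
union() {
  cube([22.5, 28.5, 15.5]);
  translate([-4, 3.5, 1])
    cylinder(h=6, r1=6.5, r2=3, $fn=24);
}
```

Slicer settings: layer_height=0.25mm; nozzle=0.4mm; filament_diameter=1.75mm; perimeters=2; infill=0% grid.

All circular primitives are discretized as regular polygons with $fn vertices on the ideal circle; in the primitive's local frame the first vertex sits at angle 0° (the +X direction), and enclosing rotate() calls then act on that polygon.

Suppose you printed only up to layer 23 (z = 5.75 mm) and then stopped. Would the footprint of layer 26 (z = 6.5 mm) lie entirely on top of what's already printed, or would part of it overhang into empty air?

entirely on top

Compare the two slices. At z = 5.75: the cube (footprint 22.5×28.5) is included at this height (area 641.25 mm²); the cone at (-4, 3.5) (r1=6.5→r2=3) has section circumradius 3.729 here — a regular 24-gon (area = (24/2)·3.729²·sin(360°/24) = 43.19 mm²); Taking the union: the 2 present regions are separate (no shared area or edge), so areas and boundary lengths simply add and each stays a separate island — area = 684.44 mm². At z = 6.5: the 22.5×28.5 cube contributes its full rectangle (area 641.25 mm²); the cone at (-4, 3.5) (r1=6.5→r2=3) has section circumradius 3.292 here — a regular 24-gon (area = (24/2)·3.292²·sin(360°/24) = 33.65 mm²); Combining (union): the 2 present regions are separate (no shared area or edge), so areas and boundary lengths simply add and each stays a separate island — area = 674.90 mm². Checking containment: the cross-section at z = 6.5 is a subset of the cross-section at z = 5.75.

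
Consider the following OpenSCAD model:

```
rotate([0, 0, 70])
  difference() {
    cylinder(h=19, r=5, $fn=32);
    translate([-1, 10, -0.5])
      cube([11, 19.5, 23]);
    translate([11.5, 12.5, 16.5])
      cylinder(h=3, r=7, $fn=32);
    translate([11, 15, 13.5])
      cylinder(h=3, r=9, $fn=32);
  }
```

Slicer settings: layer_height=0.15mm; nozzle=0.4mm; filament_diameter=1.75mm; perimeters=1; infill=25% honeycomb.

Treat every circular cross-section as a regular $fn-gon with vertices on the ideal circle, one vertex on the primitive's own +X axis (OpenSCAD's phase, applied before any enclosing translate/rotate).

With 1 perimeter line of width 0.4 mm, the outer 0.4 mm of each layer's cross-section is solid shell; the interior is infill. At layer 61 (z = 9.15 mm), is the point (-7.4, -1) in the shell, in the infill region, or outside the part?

outside

At z = 9.15 mm: the cylinder: section is a regular 32-gon, circumradius r=5; the cube at (-1, 10) (footprint 11×19.5) is included at this height; the cylinder at (11.5, 12.5) is absent (z outside [16.5, 19.5]); the cylinder at (11, 15) does not reach this height (z outside [13.5, 16.5]); Taking the first minus the rest: starting from the r=5 cylinder, the 11×19.5 cube at (-1, 10) misses the remaining region (no effect) — 1 connected region; (rotated 70° about Z; rotation is an isometry so areas/perimeters/island counts are preserved). Overall, the cross-section is a single solid region. Undo the 70° rotation: the query point maps to (-3.471, 6.612) in the un-rotated model frame. The nearest boundary edge runs (-2.78, 4.16)→(-1.91, 4.62); distance from the point to it = 2.49 mm. The point is not inside any of the regions above, so it lies outside the cross-section (2.49 mm from the nearest boundary).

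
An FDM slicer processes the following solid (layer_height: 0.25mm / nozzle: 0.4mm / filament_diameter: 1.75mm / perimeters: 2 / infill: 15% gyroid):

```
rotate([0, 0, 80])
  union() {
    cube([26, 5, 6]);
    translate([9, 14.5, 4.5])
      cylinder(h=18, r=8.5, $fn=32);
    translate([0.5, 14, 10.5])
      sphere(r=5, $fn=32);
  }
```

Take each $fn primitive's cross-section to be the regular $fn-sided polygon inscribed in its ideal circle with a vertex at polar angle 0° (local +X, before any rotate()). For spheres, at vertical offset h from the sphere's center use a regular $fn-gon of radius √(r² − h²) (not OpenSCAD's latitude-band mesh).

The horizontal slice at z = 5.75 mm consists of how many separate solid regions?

At z = 5.75 mm: the cube (footprint 26×5) is included at this height; the cylinder at (9, 14.5): section is a regular 32-gon, circumradius r=8.5; the r=5 sphere at (0.5, 14) contributes a regular 32-gon of circumradius √(5²−4.75²) = 1.561; Merging all regions: the regions partially overlap (shared area 3.53 mm²), so overlapping operands fuse into one piece — 2 connected regions; (rotated 80° about Z; rotation is an isometry so areas/perimeters/island counts are preserved). The result has 2 disconnected regions.

2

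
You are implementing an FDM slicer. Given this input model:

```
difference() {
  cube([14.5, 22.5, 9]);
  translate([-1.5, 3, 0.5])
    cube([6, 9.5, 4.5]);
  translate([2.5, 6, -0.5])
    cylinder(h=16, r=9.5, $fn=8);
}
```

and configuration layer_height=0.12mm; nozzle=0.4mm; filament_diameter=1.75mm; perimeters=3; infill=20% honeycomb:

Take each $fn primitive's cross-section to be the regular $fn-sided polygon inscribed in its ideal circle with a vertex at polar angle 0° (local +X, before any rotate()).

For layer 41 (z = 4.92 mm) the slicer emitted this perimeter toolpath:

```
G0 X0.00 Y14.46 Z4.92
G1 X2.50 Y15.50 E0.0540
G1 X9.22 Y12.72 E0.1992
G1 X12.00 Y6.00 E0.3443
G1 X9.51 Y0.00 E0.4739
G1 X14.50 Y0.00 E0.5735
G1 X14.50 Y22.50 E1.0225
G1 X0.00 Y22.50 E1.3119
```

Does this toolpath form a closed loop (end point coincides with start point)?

Start point (G0): (0.00, 14.46). End point (last G1): the path does not return to the start — open.

no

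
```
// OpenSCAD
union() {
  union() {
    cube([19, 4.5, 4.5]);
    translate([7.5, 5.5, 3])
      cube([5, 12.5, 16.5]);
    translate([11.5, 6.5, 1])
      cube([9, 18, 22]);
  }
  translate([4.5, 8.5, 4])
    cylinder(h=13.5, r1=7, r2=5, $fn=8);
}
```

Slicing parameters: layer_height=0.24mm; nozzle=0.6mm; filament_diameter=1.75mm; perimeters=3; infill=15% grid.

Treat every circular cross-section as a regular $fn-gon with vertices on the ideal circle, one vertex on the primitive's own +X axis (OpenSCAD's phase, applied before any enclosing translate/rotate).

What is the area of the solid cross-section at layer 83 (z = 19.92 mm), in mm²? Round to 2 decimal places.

At z = 19.92 mm: the cube does not reach this height (z outside [0, 4.5]); the cube at (7.5, 5.5) is not intersected at this z (z outside [3, 19.5]); the cube at (11.5, 6.5) is present — its section is the full 9×18 rectangle (area 162.00 mm²); Combining (union): only the 9×18 cube at (11.5, 6.5) is present, so the union is just that shape — area = 162.00 mm²; the cone at (4.5, 8.5) is not intersected at this z (z outside [4, 17.5]); Taking the union: only that combined region is present, so the union is just that shape — area = 162.00 mm². Overall, the cross-section is a single solid region. Net area = 162.00 mm².

162.00 mm²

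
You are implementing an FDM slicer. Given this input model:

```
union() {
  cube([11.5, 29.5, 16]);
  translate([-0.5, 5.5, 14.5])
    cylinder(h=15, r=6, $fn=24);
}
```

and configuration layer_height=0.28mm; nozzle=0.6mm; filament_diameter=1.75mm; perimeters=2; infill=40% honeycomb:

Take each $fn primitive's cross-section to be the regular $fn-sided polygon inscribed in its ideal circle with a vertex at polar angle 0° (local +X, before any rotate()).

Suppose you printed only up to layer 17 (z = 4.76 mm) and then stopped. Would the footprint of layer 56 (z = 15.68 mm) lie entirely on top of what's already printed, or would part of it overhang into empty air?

Compare the two slices. At z = 4.76: the cube (footprint 11.5×29.5) is included at this height (area 339.25 mm²); the cylinder at (-0.5, 5.5) does not reach this height (z outside [14.5, 29.5]); Taking the union: only the 11.5×29.5 cube is present, so the union is just that shape — area = 339.25 mm². At z = 15.68: the cube (footprint 11.5×29.5) is included at this height (area 339.25 mm²); the r=6 cylinder at (-0.5, 5.5) contributes a regular 24-gon of circumradius 6 (area = (24/2)·6.000²·sin(360°/24) = 111.81 mm²); Taking the union: the regions partially overlap — summed areas 451.06 mm² minus the doubly-counted overlap 49.45 mm² gives 401.61 mm² — area = 401.61 mm². Checking containment: at z = 15.68 the cross-section extends beyond the z = 4.76 cross-section by about 62.36 mm².

part overhangs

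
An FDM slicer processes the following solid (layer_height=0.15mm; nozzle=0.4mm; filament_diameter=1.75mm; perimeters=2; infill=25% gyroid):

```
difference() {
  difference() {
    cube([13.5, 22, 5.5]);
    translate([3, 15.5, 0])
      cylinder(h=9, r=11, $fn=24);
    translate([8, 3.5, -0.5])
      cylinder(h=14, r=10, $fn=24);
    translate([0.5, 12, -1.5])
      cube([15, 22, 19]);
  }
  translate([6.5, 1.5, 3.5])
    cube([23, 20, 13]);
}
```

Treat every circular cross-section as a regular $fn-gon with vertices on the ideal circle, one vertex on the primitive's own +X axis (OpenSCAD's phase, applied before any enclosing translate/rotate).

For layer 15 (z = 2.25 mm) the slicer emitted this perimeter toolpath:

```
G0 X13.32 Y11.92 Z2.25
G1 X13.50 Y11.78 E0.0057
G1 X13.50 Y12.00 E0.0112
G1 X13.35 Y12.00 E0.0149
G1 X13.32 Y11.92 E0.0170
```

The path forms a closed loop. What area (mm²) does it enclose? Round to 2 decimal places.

Apply the shoelace formula to the sequence of (X, Y) vertices; enclosed area = 0.03 mm².

0.03 mm²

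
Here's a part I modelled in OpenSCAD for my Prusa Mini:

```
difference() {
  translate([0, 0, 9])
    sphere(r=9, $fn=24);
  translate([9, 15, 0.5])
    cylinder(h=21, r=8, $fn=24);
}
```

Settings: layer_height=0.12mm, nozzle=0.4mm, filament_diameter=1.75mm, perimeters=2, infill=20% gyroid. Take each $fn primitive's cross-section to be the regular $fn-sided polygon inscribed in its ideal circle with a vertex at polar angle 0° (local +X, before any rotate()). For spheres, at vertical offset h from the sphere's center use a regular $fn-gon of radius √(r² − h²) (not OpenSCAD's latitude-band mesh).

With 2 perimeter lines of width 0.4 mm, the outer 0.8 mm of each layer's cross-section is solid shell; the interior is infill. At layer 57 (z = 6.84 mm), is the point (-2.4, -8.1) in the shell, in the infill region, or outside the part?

shell

At z = 6.84 mm: the sphere: section is a regular 24-gon, circumradius = √(r²−h²) = √(9²−2.16²) = 8.737; the r=8 cylinder at (9, 15) contributes a regular 24-gon of circumradius 8; After the difference (first − rest): starting from the r=9 sphere, the r=8 cylinder at (9, 15) misses the remaining region (no effect) — 1 connected region. Overall, the cross-section is a single solid region. The nearest boundary edge runs (-2.26, -8.44)→(-4.37, -7.57); distance from the point to it = 0.26 mm. The point is inside the cross-section, 0.26 mm from the nearest boundary — within the 0.8 mm shell band (2 × 0.4).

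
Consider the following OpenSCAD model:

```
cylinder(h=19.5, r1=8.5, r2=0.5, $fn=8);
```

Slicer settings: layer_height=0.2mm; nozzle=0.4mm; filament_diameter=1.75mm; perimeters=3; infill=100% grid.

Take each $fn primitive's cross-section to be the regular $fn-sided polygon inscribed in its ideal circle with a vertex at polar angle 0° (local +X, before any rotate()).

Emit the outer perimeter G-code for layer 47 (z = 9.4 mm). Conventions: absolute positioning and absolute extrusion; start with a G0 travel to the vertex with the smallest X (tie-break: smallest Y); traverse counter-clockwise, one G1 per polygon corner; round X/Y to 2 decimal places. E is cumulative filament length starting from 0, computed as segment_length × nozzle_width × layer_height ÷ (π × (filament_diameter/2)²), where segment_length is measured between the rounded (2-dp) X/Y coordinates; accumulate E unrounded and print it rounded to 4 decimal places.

At z = 9.4 mm: the cone (r1=8.5→r2=0.5) has section circumradius 4.644 here — a regular 8-gon. The outline is a single polygon with 8 vertices. Extrusion per mm of travel: 0.4 × 0.2 / (π × 0.875²) = 0.033260. Accumulating E over each segment gives final E = 0.9448.

G0 X-4.64 Y0.00 Z9.40
G1 X-3.28 Y-3.28 E0.1181
G1 X0.00 Y-4.64 E0.2362
G1 X3.28 Y-3.28 E0.3543
G1 X4.64 Y0.00 E0.4724
G1 X3.28 Y3.28 E0.5905
G1 X0.00 Y4.64 E0.7086
G1 X-3.28 Y3.28 E0.8267
G1 X-4.64 Y0.00 E0.9448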